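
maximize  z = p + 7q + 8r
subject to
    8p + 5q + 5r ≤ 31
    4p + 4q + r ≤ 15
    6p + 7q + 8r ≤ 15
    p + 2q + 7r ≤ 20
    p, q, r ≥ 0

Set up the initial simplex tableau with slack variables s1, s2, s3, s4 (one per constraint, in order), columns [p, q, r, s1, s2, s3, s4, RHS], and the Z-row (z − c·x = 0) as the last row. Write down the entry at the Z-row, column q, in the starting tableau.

The Z-row carries the negated objective coefficients: the q entry is -7.

-7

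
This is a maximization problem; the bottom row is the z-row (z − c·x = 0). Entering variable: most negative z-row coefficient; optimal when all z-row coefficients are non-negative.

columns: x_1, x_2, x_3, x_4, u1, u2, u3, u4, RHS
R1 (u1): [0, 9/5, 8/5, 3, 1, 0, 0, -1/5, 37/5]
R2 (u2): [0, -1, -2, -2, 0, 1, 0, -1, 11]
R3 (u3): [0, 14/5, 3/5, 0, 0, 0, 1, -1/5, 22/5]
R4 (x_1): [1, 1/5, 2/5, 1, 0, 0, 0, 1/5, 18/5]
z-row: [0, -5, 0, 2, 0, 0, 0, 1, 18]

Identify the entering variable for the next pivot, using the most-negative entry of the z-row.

x_2

Negative z-row entries: x_2: -5.
The most negative is -5 in column x_2, so x_2 enters.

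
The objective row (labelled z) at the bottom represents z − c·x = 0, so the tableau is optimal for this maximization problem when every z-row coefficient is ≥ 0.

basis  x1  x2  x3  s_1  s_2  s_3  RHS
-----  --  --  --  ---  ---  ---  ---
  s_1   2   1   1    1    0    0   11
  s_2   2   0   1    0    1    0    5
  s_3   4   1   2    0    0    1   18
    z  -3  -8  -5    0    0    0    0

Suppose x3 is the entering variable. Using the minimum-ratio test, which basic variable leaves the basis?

s_2

Column x3 entries and ratios — s_1: 11/1 = 11; s_2: 5/1 = 5; s_3: 18/2 = 9.
Smallest ratio is 5 in the row of s_2, so s_2 leaves.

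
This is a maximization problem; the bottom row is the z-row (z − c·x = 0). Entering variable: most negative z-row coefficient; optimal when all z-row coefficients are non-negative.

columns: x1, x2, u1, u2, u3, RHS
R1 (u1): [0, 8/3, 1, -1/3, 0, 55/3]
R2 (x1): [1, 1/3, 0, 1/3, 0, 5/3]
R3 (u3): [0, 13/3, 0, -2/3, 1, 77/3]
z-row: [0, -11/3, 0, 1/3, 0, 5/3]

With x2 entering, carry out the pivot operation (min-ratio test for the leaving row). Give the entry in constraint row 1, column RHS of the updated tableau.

Ratio test on column x2 — row 1: (55/3)/(8/3) = 55/8; row 2: (5/3)/(1/3) = 5; row 3: (77/3)/(13/3) = 77/13. Minimum is 5 at row 2 (x1 leaves); pivot element 1/3.
Divide row 2 by 1/3; eliminate column x2 from the other rows.
Row 1 update in column RHS: 55/3 − (8/3)·5 = 5.

5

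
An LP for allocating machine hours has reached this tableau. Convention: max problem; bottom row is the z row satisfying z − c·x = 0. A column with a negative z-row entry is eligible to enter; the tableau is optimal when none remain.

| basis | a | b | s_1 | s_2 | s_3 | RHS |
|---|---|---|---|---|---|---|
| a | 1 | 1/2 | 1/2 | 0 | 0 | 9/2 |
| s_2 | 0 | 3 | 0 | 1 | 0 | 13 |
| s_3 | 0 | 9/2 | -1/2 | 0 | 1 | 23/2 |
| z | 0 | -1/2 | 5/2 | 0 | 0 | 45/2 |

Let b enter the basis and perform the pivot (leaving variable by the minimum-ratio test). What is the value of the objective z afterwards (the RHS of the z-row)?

Ratio test on column b — row 1: (9/2)/(1/2) = 9; row 2: 13/3 = 13/3; row 3: (23/2)/(9/2) = 23/9. Minimum is 23/9 at row 3 (s_3 leaves); pivot element 9/2.
Pivot on row 3; the z-row RHS becomes 45/2 − (-1/2)·(23/9) = 214/9.

214/9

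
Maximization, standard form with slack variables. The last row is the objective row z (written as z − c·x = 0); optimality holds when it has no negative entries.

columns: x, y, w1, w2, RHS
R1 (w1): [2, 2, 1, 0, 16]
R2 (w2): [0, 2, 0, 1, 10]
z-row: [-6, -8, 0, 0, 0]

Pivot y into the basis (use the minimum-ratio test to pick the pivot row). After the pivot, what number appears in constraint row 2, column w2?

1/2

Ratio test on column y — row 1: 16/2 = 8; row 2: 10/2 = 5. Minimum is 5 at row 2 (w2 leaves); pivot element 2.
Divide row 2 by 2; eliminate column y from the other rows.
In the new row 2, the w2 entry is the old entry divided by the pivot: 1/2 = 1/2.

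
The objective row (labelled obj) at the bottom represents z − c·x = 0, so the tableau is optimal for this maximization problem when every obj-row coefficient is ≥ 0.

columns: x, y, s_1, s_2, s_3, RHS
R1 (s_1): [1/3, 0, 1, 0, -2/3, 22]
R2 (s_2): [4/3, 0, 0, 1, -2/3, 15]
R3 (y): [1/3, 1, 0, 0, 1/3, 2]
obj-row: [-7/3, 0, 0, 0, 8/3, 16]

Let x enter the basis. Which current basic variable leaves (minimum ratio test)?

Column x entries and ratios — s_1: 22/(1/3) = 66; s_2: 15/(4/3) = 45/4; y: 2/(1/3) = 6.
Smallest ratio is 6 in the row of y, so y leaves.

y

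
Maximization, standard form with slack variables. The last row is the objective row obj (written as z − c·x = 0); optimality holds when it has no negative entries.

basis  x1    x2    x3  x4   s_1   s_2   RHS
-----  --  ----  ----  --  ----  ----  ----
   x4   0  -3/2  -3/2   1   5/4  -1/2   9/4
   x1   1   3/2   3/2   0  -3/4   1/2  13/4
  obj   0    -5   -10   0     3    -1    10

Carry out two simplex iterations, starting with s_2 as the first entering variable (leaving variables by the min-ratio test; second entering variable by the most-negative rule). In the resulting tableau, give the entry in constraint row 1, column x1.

1

Ratio test on column s_2 — row 1: entry -1/2 ≤ 0; row 2: (13/4)/(1/2) = 13/2. Minimum is 13/2 at row 2 (x1 leaves); pivot element 1/2.
Divide row 2 by 1/2; eliminate column s_2 from the other rows.
Second iteration: most negative obj-row entry is -7 in column x3, so x3 enters.
Ratio test on column x3 — row 1: entry 0 ≤ 0; row 2: (13/2)/3 = 13/6. Minimum is 13/6 at row 2 (s_2 leaves); pivot element 3.
Divide row 2 by 3; eliminate column x3 from the other rows.
After both pivots, the entry at constraint row 1, column x1 is 1.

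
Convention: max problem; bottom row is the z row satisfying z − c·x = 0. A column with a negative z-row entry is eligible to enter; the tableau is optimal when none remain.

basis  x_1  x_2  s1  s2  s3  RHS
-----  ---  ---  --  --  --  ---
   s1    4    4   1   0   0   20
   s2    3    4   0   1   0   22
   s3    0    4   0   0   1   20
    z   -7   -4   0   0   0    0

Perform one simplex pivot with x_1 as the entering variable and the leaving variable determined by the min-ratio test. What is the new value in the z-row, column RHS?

35

Ratio test on column x_1 — row 1: 20/4 = 5; row 2: 22/3 = 22/3; row 3: entry 0 ≤ 0. Minimum is 5 at row 1 (s1 leaves); pivot element 4.
Divide row 1 by 4; eliminate column x_1 from the other rows.
z-row update in column RHS: 0 − (-7)·5 = 35.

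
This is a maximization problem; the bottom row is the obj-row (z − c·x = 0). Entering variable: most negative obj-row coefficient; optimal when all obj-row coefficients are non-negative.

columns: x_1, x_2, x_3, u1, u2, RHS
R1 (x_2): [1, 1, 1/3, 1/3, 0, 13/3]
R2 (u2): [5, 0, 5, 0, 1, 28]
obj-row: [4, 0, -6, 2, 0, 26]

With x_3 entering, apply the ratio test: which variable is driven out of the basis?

u2

Column x_3 entries and ratios — x_2: (13/3)/(1/3) = 13; u2: 28/5 = 28/5.
Smallest ratio is 28/5 in the row of u2, so u2 leaves.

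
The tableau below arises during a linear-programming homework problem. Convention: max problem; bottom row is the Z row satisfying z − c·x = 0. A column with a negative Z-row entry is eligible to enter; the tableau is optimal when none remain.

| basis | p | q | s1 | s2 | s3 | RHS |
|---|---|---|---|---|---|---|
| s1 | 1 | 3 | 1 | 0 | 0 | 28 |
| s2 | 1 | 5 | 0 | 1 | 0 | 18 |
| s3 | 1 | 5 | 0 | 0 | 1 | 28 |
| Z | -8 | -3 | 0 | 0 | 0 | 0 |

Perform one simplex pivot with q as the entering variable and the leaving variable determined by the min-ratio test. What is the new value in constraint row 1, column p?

2/5

Ratio test on column q — row 1: 28/3 = 28/3; row 2: 18/5 = 18/5; row 3: 28/5 = 28/5. Minimum is 18/5 at row 2 (s2 leaves); pivot element 5.
Divide row 2 by 5; eliminate column q from the other rows.
Row 1 update in column p: 1 − 3·(1/5) = 2/5.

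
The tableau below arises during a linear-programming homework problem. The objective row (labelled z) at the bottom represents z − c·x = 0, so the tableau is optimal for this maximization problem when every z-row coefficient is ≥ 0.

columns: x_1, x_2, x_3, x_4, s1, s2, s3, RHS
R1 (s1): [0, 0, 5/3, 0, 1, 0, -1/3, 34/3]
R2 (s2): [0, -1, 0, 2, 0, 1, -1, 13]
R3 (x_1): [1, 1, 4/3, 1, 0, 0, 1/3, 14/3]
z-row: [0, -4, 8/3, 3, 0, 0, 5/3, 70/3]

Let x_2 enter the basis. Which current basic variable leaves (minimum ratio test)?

x_1

Column x_2 entries and ratios — s1: 0 ≤ 0, skip; s2: -1 ≤ 0, skip; x_1: (14/3)/1 = 14/3.
Smallest ratio is 14/3 in the row of x_1, so x_1 leaves.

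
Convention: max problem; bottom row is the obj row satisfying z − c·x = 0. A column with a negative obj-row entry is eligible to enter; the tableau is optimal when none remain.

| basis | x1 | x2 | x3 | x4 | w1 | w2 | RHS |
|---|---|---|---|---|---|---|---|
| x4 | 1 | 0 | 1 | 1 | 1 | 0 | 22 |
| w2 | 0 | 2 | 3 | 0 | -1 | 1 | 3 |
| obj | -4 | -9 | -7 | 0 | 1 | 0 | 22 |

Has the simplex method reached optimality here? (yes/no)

The obj-row has a negative entry -9 in column x2, so it is not optimal.

no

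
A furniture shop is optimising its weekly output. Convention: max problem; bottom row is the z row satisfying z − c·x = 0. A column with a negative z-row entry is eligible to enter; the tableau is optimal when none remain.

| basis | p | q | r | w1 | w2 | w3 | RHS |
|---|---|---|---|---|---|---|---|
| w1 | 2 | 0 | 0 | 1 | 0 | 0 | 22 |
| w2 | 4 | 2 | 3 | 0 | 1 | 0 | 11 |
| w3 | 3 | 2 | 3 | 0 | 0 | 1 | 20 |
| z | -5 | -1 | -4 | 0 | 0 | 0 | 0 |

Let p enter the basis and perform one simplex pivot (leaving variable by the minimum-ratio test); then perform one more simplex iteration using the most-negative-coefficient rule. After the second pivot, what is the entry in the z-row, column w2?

4/3

Ratio test on column p — row 1: 22/2 = 11; row 2: 11/4 = 11/4; row 3: 20/3 = 20/3. Minimum is 11/4 at row 2 (w2 leaves); pivot element 4.
Divide row 2 by 4; eliminate column p from the other rows.
Second iteration: most negative z-row entry is -1/4 in column r, so r enters.
Ratio test on column r — row 1: entry -3/2 ≤ 0; row 2: (11/4)/(3/4) = 11/3; row 3: (47/4)/(3/4) = 47/3. Minimum is 11/3 at row 2 (p leaves); pivot element 3/4.
Divide row 2 by 3/4; eliminate column r from the other rows.
After both pivots, the entry at the z-row, column w2 is 4/3.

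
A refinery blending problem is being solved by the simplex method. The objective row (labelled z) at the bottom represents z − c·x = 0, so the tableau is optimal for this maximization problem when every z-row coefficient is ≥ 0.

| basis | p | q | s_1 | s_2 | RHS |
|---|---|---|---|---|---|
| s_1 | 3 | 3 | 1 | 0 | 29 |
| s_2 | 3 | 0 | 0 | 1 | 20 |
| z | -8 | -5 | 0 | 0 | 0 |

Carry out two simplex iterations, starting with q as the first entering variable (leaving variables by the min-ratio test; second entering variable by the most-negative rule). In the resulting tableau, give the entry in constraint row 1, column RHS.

3

Ratio test on column q — row 1: 29/3 = 29/3; row 2: entry 0 ≤ 0. Minimum is 29/3 at row 1 (s_1 leaves); pivot element 3.
Divide row 1 by 3; eliminate column q from the other rows.
Second iteration: most negative z-row entry is -3 in column p, so p enters.
Ratio test on column p — row 1: (29/3)/1 = 29/3; row 2: 20/3 = 20/3. Minimum is 20/3 at row 2 (s_2 leaves); pivot element 3.
Divide row 2 by 3; eliminate column p from the other rows.
After both pivots, the entry at constraint row 1, column RHS is 3.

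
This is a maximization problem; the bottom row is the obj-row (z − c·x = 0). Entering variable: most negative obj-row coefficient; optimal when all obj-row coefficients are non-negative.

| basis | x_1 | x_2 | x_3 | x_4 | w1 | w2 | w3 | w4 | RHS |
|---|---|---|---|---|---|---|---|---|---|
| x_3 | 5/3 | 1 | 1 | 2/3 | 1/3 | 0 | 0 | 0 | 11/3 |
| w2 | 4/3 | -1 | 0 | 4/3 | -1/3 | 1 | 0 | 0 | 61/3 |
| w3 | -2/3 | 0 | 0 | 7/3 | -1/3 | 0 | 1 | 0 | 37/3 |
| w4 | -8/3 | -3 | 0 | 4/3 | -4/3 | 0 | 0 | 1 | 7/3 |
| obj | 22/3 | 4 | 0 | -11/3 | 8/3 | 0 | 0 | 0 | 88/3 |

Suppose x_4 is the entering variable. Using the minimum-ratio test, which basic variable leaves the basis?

Column x_4 entries and ratios — x_3: (11/3)/(2/3) = 11/2; w2: (61/3)/(4/3) = 61/4; w3: (37/3)/(7/3) = 37/7; w4: (7/3)/(4/3) = 7/4.
Smallest ratio is 7/4 in the row of w4, so w4 leaves.

w4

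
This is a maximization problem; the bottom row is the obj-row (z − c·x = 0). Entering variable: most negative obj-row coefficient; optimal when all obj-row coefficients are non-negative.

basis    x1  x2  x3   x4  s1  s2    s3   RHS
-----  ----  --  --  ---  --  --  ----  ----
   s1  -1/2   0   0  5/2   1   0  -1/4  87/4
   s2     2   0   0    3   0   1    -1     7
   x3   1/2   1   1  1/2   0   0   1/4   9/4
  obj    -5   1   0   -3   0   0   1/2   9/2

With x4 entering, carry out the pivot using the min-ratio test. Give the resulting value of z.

23/2

Ratio test on column x4 — row 1: (87/4)/(5/2) = 87/10; row 2: 7/3 = 7/3; row 3: (9/4)/(1/2) = 9/2. Minimum is 7/3 at row 2 (s2 leaves); pivot element 3.
Pivot on row 2; the obj-row RHS becomes 9/2 − (-3)·(7/3) = 23/2.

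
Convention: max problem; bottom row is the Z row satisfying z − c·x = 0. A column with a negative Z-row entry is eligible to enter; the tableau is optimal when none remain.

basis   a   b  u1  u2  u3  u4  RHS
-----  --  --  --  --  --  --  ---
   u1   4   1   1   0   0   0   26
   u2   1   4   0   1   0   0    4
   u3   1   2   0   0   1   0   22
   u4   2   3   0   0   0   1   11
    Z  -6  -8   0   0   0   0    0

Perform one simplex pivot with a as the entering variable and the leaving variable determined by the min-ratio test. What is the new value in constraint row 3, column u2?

Ratio test on column a — row 1: 26/4 = 13/2; row 2: 4/1 = 4; row 3: 22/1 = 22; row 4: 11/2 = 11/2. Minimum is 4 at row 2 (u2 leaves); pivot element 1.
Divide row 2 by 1; eliminate column a from the other rows.
Row 3 update in column u2: 0 − 1·1 = -1.

-1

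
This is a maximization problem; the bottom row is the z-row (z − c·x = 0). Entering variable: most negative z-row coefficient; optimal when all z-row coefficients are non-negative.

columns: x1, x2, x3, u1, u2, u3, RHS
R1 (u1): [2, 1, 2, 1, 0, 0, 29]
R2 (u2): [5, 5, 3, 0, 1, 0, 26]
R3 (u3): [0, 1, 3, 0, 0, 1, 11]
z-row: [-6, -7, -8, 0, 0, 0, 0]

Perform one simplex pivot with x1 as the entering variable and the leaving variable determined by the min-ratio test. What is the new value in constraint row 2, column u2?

1/5

Ratio test on column x1 — row 1: 29/2 = 29/2; row 2: 26/5 = 26/5; row 3: entry 0 ≤ 0. Minimum is 26/5 at row 2 (u2 leaves); pivot element 5.
Divide row 2 by 5; eliminate column x1 from the other rows.
In the new row 2, the u2 entry is the old entry divided by the pivot: 1/5 = 1/5.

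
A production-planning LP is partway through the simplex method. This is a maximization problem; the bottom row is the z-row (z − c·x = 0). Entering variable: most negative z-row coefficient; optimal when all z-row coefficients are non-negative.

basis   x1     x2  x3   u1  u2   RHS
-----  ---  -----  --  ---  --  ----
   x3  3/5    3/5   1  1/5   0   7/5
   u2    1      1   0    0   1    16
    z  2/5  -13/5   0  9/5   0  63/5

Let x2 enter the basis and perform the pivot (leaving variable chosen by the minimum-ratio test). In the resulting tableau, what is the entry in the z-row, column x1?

3

Ratio test on column x2 — row 1: (7/5)/(3/5) = 7/3; row 2: 16/1 = 16. Minimum is 7/3 at row 1 (x3 leaves); pivot element 3/5.
Divide row 1 by 3/5; eliminate column x2 from the other rows.
z-row update in column x1: 2/5 − (-13/5)·1 = 3.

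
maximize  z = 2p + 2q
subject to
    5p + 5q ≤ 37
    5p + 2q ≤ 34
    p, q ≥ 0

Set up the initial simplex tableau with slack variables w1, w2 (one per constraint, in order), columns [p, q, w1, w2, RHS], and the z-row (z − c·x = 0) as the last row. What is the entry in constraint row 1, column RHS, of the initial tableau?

The RHS of constraint 1 is b_1 = 37.

37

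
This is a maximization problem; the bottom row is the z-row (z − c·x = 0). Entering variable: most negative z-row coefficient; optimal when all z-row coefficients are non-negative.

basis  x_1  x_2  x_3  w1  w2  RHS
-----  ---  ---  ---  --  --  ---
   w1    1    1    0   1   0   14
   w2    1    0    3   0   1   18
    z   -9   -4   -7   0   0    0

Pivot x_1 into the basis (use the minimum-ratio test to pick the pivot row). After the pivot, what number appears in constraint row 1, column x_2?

1

Ratio test on column x_1 — row 1: 14/1 = 14; row 2: 18/1 = 18. Minimum is 14 at row 1 (w1 leaves); pivot element 1.
Divide row 1 by 1; eliminate column x_1 from the other rows.
In the new row 1, the x_2 entry is the old entry divided by the pivot: 1/1 = 1.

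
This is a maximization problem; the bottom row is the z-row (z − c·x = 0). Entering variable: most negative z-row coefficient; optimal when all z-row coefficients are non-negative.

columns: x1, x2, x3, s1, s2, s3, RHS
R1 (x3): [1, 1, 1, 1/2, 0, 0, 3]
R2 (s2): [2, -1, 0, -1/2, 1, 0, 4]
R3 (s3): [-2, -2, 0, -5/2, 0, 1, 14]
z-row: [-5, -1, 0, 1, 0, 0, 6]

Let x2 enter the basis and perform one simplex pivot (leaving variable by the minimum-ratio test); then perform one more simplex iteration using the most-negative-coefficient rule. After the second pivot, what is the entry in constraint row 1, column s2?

Ratio test on column x2 — row 1: 3/1 = 3; row 2: entry -1 ≤ 0; row 3: entry -2 ≤ 0. Minimum is 3 at row 1 (x3 leaves); pivot element 1.
Divide row 1 by 1; eliminate column x2 from the other rows.
Second iteration: most negative z-row entry is -4 in column x1, so x1 enters.
Ratio test on column x1 — row 1: 3/1 = 3; row 2: 7/3 = 7/3; row 3: entry 0 ≤ 0. Minimum is 7/3 at row 2 (s2 leaves); pivot element 3.
Divide row 2 by 3; eliminate column x1 from the other rows.
After both pivots, the entry at constraint row 1, column s2 is -1/3.

-1/3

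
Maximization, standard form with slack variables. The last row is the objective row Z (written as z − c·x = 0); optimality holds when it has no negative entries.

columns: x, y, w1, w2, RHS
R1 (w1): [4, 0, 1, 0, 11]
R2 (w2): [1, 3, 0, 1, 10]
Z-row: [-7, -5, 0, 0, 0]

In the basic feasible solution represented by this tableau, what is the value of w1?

11

w1 is basic (row 1); its value is the RHS of that row, 11.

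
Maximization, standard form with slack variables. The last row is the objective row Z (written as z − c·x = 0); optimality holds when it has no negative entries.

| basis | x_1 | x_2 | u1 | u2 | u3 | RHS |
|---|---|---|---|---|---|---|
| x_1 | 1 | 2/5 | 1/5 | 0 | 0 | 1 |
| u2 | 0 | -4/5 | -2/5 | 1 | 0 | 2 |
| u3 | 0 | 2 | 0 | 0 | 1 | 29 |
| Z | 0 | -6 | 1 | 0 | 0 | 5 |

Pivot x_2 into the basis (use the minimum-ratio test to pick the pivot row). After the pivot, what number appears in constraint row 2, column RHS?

Ratio test on column x_2 — row 1: 1/(2/5) = 5/2; row 2: entry -4/5 ≤ 0; row 3: 29/2 = 29/2. Minimum is 5/2 at row 1 (x_1 leaves); pivot element 2/5.
Divide row 1 by 2/5; eliminate column x_2 from the other rows.
Row 2 update in column RHS: 2 − (-4/5)·(5/2) = 4.

4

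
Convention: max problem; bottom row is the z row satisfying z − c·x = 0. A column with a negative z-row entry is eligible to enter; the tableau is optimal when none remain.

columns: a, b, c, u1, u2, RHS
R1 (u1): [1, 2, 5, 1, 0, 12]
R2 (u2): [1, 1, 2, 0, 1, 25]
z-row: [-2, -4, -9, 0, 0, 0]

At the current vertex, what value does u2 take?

u2 is basic (row 2); its value is the RHS of that row, 25.

25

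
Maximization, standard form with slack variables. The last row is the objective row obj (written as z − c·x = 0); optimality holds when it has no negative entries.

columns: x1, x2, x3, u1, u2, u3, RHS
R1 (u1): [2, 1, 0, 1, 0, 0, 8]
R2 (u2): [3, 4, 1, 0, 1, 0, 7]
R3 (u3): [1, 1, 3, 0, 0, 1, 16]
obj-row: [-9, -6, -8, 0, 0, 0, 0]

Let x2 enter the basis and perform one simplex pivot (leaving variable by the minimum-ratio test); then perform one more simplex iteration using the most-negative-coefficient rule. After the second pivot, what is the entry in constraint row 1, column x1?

14/11

Ratio test on column x2 — row 1: 8/1 = 8; row 2: 7/4 = 7/4; row 3: 16/1 = 16. Minimum is 7/4 at row 2 (u2 leaves); pivot element 4.
Divide row 2 by 4; eliminate column x2 from the other rows.
Second iteration: most negative obj-row entry is -13/2 in column x3, so x3 enters.
Ratio test on column x3 — row 1: entry -1/4 ≤ 0; row 2: (7/4)/(1/4) = 7; row 3: (57/4)/(11/4) = 57/11. Minimum is 57/11 at row 3 (u3 leaves); pivot element 11/4.
Divide row 3 by 11/4; eliminate column x3 from the other rows.
After both pivots, the entry at constraint row 1, column x1 is 14/11.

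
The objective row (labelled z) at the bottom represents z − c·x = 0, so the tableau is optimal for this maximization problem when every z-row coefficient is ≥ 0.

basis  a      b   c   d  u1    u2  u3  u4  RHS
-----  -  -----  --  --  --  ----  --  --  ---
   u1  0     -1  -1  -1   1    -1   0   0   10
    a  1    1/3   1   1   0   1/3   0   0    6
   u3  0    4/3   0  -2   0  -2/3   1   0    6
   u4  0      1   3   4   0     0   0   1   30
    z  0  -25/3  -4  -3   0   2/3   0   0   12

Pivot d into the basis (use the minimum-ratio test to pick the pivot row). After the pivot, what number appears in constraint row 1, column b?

-2/3

Ratio test on column d — row 1: entry -1 ≤ 0; row 2: 6/1 = 6; row 3: entry -2 ≤ 0; row 4: 30/4 = 15/2. Minimum is 6 at row 2 (a leaves); pivot element 1.
Divide row 2 by 1; eliminate column d from the other rows.
Row 1 update in column b: -1 − (-1)·(1/3) = -2/3.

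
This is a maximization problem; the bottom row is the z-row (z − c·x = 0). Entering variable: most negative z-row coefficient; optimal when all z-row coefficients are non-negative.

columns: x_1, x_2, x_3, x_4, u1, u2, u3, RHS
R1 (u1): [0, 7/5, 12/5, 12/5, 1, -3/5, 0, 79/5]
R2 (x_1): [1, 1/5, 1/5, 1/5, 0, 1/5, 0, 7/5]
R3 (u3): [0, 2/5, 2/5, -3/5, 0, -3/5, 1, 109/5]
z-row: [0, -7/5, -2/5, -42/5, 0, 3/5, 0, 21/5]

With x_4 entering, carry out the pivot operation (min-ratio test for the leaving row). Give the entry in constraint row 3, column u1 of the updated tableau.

1/4

Ratio test on column x_4 — row 1: (79/5)/(12/5) = 79/12; row 2: (7/5)/(1/5) = 7; row 3: entry -3/5 ≤ 0. Minimum is 79/12 at row 1 (u1 leaves); pivot element 12/5.
Divide row 1 by 12/5; eliminate column x_4 from the other rows.
Row 3 update in column u1: 0 − (-3/5)·(5/12) = 1/4.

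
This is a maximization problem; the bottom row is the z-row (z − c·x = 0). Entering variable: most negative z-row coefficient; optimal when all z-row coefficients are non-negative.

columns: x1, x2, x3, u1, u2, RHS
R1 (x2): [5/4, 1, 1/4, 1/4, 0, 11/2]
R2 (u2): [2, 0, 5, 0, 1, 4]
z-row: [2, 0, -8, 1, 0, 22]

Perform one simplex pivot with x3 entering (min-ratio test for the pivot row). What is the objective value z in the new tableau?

142/5

Ratio test on column x3 — row 1: (11/2)/(1/4) = 22; row 2: 4/5 = 4/5. Minimum is 4/5 at row 2 (u2 leaves); pivot element 5.
Pivot on row 2; the z-row RHS becomes 22 − (-8)·(4/5) = 142/5.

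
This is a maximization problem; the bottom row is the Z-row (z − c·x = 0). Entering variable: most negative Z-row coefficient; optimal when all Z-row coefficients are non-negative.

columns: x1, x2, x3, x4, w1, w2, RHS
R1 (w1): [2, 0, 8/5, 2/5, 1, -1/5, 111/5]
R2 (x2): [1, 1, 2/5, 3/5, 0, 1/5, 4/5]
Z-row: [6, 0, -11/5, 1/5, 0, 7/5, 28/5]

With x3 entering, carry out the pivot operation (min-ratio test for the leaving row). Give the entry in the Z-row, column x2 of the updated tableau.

Ratio test on column x3 — row 1: (111/5)/(8/5) = 111/8; row 2: (4/5)/(2/5) = 2. Minimum is 2 at row 2 (x2 leaves); pivot element 2/5.
Divide row 2 by 2/5; eliminate column x3 from the other rows.
Z-row update in column x2: 0 − (-11/5)·(5/2) = 11/2.

11/2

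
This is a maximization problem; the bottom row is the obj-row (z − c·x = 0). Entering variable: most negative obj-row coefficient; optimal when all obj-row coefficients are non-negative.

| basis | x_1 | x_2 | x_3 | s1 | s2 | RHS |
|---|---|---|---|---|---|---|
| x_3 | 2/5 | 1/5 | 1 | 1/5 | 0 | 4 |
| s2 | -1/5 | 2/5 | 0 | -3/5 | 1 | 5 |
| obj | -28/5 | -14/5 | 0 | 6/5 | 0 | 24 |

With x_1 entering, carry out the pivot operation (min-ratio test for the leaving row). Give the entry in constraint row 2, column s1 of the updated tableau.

Ratio test on column x_1 — row 1: 4/(2/5) = 10; row 2: entry -1/5 ≤ 0. Minimum is 10 at row 1 (x_3 leaves); pivot element 2/5.
Divide row 1 by 2/5; eliminate column x_1 from the other rows.
Row 2 update in column s1: -3/5 − (-1/5)·(1/2) = -1/2.

-1/2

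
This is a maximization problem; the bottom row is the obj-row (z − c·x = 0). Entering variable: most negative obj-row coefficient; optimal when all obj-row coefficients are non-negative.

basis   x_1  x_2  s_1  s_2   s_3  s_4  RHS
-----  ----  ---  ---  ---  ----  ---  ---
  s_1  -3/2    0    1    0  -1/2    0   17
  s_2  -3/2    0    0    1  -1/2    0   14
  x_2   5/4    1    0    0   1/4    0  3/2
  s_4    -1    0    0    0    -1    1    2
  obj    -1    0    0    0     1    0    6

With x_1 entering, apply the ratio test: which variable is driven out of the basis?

Column x_1 entries and ratios — s_1: -3/2 ≤ 0, skip; s_2: -3/2 ≤ 0, skip; x_2: (3/2)/(5/4) = 6/5; s_4: -1 ≤ 0, skip.
Smallest ratio is 6/5 in the row of x_2, so x_2 leaves.

x_2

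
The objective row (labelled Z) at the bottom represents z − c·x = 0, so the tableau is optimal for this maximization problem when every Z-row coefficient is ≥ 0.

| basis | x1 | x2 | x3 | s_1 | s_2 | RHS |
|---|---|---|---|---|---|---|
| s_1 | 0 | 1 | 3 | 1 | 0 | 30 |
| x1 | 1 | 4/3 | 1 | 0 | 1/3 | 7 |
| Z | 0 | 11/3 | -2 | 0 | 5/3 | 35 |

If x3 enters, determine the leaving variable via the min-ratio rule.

Column x3 entries and ratios — s_1: 30/3 = 10; x1: 7/1 = 7.
Smallest ratio is 7 in the row of x1, so x1 leaves.

x1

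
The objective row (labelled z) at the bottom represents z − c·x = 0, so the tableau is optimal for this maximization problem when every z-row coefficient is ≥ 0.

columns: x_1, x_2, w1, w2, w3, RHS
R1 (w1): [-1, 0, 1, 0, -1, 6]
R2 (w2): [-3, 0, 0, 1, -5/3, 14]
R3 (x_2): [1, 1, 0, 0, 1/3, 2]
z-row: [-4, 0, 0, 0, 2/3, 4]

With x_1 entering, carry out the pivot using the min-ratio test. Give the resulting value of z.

12

Ratio test on column x_1 — row 1: entry -1 ≤ 0; row 2: entry -3 ≤ 0; row 3: 2/1 = 2. Minimum is 2 at row 3 (x_2 leaves); pivot element 1.
Pivot on row 3; the z-row RHS becomes 4 − (-4)·2 = 12.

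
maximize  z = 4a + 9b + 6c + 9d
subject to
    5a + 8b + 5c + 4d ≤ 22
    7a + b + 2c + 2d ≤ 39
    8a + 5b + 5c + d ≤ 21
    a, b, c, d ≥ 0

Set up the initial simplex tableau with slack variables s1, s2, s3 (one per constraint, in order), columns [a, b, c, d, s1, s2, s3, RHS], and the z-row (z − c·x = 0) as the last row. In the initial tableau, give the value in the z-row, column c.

The z-row carries the negated objective coefficients: the c entry is -6.

-6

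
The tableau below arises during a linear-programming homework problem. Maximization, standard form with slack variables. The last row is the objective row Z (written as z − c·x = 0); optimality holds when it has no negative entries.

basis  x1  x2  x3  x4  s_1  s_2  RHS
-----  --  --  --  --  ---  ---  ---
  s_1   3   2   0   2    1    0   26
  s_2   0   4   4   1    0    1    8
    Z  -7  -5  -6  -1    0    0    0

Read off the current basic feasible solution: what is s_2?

8

s_2 is basic (row 2); its value is the RHS of that row, 8.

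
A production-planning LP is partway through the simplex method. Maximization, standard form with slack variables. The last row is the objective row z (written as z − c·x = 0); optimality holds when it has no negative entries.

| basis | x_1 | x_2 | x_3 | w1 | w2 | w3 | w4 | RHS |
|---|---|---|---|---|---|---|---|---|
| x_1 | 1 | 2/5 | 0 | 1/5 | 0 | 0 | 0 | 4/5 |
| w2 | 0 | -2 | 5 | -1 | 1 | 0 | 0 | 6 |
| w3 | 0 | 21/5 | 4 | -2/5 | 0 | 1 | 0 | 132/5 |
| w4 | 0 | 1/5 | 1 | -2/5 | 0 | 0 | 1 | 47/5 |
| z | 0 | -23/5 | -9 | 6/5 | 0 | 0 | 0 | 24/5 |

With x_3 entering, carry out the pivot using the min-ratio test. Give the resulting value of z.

Ratio test on column x_3 — row 1: entry 0 ≤ 0; row 2: 6/5 = 6/5; row 3: (132/5)/4 = 33/5; row 4: (47/5)/1 = 47/5. Minimum is 6/5 at row 2 (w2 leaves); pivot element 5.
Pivot on row 2; the z-row RHS becomes 24/5 − (-9)·(6/5) = 78/5.

78/5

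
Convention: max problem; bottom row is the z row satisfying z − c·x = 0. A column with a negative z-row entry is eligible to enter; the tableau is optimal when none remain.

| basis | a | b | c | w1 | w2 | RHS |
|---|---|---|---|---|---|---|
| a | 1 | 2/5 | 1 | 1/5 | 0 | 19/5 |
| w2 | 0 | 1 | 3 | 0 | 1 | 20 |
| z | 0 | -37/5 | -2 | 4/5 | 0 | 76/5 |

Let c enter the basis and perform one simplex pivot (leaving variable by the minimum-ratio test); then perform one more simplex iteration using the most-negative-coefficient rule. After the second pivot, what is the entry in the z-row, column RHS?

171/2

Ratio test on column c — row 1: (19/5)/1 = 19/5; row 2: 20/3 = 20/3. Minimum is 19/5 at row 1 (a leaves); pivot element 1.
Divide row 1 by 1; eliminate column c from the other rows.
Second iteration: most negative z-row entry is -33/5 in column b, so b enters.
Ratio test on column b — row 1: (19/5)/(2/5) = 19/2; row 2: entry -1/5 ≤ 0. Minimum is 19/2 at row 1 (c leaves); pivot element 2/5.
Divide row 1 by 2/5; eliminate column b from the other rows.
After both pivots, the entry at the z-row, column RHS is 171/2.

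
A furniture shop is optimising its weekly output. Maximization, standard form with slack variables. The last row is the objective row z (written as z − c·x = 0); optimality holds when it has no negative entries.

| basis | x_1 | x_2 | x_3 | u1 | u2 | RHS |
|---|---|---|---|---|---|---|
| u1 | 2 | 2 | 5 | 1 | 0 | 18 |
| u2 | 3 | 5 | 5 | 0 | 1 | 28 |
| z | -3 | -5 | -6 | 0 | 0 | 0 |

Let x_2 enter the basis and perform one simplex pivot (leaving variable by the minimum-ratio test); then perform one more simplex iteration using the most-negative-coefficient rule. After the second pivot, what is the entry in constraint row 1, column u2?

-2/15

Ratio test on column x_2 — row 1: 18/2 = 9; row 2: 28/5 = 28/5. Minimum is 28/5 at row 2 (u2 leaves); pivot element 5.
Divide row 2 by 5; eliminate column x_2 from the other rows.
Second iteration: most negative z-row entry is -1 in column x_3, so x_3 enters.
Ratio test on column x_3 — row 1: (34/5)/3 = 34/15; row 2: (28/5)/1 = 28/5. Minimum is 34/15 at row 1 (u1 leaves); pivot element 3.
Divide row 1 by 3; eliminate column x_3 from the other rows.
After both pivots, the entry at constraint row 1, column u2 is -2/15.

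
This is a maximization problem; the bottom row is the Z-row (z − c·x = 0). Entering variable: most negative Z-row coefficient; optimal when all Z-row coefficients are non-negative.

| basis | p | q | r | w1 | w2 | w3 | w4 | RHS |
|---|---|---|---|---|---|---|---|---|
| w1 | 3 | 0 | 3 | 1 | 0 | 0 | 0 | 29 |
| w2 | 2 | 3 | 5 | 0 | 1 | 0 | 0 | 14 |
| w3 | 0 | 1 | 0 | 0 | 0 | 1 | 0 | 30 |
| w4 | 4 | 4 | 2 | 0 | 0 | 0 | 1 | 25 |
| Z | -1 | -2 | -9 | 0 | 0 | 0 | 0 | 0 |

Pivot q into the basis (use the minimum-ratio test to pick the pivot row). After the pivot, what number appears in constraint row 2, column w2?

1/3

Ratio test on column q — row 1: entry 0 ≤ 0; row 2: 14/3 = 14/3; row 3: 30/1 = 30; row 4: 25/4 = 25/4. Minimum is 14/3 at row 2 (w2 leaves); pivot element 3.
Divide row 2 by 3; eliminate column q from the other rows.
In the new row 2, the w2 entry is the old entry divided by the pivot: 1/3 = 1/3.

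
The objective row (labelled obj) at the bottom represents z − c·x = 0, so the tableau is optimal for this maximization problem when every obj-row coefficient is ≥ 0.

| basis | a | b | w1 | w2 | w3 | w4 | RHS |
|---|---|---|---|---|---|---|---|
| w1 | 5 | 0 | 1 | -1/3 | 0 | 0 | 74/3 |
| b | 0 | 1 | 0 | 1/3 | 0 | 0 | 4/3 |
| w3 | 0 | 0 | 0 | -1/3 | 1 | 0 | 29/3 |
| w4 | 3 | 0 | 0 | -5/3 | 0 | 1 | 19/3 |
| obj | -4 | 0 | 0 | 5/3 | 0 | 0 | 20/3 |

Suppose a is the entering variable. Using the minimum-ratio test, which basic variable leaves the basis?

Column a entries and ratios — w1: (74/3)/5 = 74/15; b: 0 ≤ 0, skip; w3: 0 ≤ 0, skip; w4: (19/3)/3 = 19/9.
Smallest ratio is 19/9 in the row of w4, so w4 leaves.

w4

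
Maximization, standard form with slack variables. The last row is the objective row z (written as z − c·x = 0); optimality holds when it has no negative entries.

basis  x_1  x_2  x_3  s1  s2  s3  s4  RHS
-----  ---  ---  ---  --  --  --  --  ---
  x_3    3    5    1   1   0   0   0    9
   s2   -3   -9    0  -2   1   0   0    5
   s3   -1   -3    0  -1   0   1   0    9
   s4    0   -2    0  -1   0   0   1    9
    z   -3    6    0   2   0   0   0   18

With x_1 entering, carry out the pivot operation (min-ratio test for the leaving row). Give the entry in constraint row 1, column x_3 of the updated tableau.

Ratio test on column x_1 — row 1: 9/3 = 3; row 2: entry -3 ≤ 0; row 3: entry -1 ≤ 0; row 4: entry 0 ≤ 0. Minimum is 3 at row 1 (x_3 leaves); pivot element 3.
Divide row 1 by 3; eliminate column x_1 from the other rows.
In the new row 1, the x_3 entry is the old entry divided by the pivot: 1/3 = 1/3.

1/3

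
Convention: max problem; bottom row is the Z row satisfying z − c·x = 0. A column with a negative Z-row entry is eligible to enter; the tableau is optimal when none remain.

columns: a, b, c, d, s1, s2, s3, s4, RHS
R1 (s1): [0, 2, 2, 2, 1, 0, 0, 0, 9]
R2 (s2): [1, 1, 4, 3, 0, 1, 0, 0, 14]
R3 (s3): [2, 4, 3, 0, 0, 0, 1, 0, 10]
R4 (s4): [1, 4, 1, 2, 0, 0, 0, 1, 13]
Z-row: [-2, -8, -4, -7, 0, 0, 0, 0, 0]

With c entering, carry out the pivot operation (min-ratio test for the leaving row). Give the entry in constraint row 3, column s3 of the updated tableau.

Ratio test on column c — row 1: 9/2 = 9/2; row 2: 14/4 = 7/2; row 3: 10/3 = 10/3; row 4: 13/1 = 13. Minimum is 10/3 at row 3 (s3 leaves); pivot element 3.
Divide row 3 by 3; eliminate column c from the other rows.
In the new row 3, the s3 entry is the old entry divided by the pivot: 1/3 = 1/3.

1/3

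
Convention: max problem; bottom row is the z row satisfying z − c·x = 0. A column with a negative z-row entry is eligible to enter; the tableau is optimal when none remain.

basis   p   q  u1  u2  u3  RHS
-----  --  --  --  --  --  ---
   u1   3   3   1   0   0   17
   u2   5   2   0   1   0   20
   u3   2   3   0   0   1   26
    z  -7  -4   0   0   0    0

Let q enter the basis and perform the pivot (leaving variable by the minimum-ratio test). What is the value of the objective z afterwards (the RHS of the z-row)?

Ratio test on column q — row 1: 17/3 = 17/3; row 2: 20/2 = 10; row 3: 26/3 = 26/3. Minimum is 17/3 at row 1 (u1 leaves); pivot element 3.
Pivot on row 1; the z-row RHS becomes 0 − (-4)·(17/3) = 68/3.

68/3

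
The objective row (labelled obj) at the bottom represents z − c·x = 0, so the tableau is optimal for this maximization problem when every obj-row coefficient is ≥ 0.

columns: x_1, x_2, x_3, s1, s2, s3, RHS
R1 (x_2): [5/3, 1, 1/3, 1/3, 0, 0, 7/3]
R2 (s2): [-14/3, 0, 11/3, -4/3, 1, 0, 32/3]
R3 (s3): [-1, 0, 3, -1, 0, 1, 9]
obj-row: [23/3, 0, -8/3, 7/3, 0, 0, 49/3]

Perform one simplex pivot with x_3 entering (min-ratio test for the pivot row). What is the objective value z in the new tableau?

Ratio test on column x_3 — row 1: (7/3)/(1/3) = 7; row 2: (32/3)/(11/3) = 32/11; row 3: 9/3 = 3. Minimum is 32/11 at row 2 (s2 leaves); pivot element 11/3.
Pivot on row 2; the obj-row RHS becomes 49/3 − (-8/3)·(32/11) = 265/11.

265/11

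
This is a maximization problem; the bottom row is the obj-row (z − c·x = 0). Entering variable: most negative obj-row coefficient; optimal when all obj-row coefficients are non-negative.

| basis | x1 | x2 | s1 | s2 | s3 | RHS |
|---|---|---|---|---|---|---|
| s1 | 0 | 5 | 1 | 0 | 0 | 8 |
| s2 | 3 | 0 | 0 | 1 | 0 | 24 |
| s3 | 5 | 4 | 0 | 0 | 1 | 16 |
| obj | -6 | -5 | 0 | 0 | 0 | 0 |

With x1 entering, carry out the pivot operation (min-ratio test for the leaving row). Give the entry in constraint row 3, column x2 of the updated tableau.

Ratio test on column x1 — row 1: entry 0 ≤ 0; row 2: 24/3 = 8; row 3: 16/5 = 16/5. Minimum is 16/5 at row 3 (s3 leaves); pivot element 5.
Divide row 3 by 5; eliminate column x1 from the other rows.
In the new row 3, the x2 entry is the old entry divided by the pivot: 4/5 = 4/5.

4/5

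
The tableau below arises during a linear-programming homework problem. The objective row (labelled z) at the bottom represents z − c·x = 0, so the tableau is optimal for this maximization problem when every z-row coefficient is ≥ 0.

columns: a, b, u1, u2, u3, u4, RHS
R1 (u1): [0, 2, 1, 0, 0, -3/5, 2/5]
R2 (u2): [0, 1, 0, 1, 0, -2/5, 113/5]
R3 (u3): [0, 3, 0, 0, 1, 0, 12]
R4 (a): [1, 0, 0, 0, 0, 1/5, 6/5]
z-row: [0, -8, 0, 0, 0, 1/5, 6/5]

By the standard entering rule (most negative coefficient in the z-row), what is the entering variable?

b

Negative z-row entries: b: -8.
The most negative is -8 in column b, so b enters.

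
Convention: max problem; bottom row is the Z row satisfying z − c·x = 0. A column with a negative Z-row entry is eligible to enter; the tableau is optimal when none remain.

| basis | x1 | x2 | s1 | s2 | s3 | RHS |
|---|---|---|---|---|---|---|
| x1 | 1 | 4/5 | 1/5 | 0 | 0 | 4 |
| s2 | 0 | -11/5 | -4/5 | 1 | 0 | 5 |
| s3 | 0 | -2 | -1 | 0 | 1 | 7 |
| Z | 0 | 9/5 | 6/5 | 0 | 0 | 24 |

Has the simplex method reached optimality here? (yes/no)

Every Z-row coefficient is ≥ 0, so the tableau is optimal.

yes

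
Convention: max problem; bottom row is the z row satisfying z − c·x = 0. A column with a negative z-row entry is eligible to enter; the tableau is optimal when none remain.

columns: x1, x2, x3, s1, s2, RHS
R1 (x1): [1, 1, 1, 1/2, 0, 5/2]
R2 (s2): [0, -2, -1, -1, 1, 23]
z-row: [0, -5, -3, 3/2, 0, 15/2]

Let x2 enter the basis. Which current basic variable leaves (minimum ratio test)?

x1

Column x2 entries and ratios — x1: (5/2)/1 = 5/2; s2: -2 ≤ 0, skip.
Smallest ratio is 5/2 in the row of x1, so x1 leaves.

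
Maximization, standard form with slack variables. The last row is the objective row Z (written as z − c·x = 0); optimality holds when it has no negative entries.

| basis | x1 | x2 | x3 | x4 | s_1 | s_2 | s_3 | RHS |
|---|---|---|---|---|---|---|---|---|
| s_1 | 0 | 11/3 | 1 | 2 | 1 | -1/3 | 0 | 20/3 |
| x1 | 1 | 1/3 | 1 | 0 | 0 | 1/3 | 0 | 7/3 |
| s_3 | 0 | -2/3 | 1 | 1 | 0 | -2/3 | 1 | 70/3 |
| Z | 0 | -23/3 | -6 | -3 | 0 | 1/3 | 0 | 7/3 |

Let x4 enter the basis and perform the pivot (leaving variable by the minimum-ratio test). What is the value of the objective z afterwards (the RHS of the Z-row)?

37/3

Ratio test on column x4 — row 1: (20/3)/2 = 10/3; row 2: entry 0 ≤ 0; row 3: (70/3)/1 = 70/3. Minimum is 10/3 at row 1 (s_1 leaves); pivot element 2.
Pivot on row 1; the Z-row RHS becomes 7/3 − (-3)·(10/3) = 37/3.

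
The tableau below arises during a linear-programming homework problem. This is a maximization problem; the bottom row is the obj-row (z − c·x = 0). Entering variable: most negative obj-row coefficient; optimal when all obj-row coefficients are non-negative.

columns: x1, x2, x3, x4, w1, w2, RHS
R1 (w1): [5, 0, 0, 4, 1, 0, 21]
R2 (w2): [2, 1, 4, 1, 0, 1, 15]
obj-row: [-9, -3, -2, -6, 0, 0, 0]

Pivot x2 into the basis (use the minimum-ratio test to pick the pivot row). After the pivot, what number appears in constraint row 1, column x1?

Ratio test on column x2 — row 1: entry 0 ≤ 0; row 2: 15/1 = 15. Minimum is 15 at row 2 (w2 leaves); pivot element 1.
Divide row 2 by 1; eliminate column x2 from the other rows.
Row 1 update in column x1: 5 − 0·2 = 5.

5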